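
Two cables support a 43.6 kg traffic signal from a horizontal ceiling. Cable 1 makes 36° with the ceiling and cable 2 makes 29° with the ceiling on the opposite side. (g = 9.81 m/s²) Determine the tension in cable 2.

Weight W = 43.6 × 9.81 = 427.7 N acts straight down.
Horizontal: T_1 cos 36° = T_2 cos 29°  →  T_1 = 1.081 T_2.
Vertical: T_1 sin 36° + T_2 sin 29° = 427.7.
Substituting the horizontal relation into the vertical equation gives 1.12 T_2 = 427.7, so T_2 = 381.8 N.

T_2 ≈ 382 N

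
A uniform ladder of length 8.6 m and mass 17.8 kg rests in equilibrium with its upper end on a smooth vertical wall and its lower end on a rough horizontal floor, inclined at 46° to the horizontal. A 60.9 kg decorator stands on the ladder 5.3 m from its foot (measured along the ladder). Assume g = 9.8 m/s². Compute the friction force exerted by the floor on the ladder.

Torques about the foot: N_wall · 8.6 sin 46° = 17.8×9.8×4.3 cos 46° + 60.9×9.8×5.3 cos 46° → N_wall = 439.42 N.
ΣF_x = 0: f_floor = N_wall = 439.42 N.

f ≈ 439 N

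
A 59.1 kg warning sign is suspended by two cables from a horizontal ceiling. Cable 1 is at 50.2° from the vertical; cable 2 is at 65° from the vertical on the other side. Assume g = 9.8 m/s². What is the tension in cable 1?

T_1 ≈ 580 N

Angles from the horizontal: cable 1 is 90° − 50.2° = 39.8°, cable 2 is 90° − 65° = 25°.
Weight W = 59.1 × 9.8 = 579.2 N acts straight down.
Horizontal: T_1 cos 39.8° = T_2 cos 25°  →  T_2 = 0.8477 T_1.
Vertical: T_1 sin 39.8° + T_2 sin 25° = 579.2.
Substituting the horizontal relation into the vertical equation gives 0.9984 T_1 = 579.2, so T_1 = 580.1 N.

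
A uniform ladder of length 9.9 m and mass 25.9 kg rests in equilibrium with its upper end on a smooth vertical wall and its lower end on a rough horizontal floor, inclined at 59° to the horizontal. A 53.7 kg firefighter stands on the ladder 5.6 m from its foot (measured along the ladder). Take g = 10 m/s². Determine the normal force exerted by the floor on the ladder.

ΣF_y = 0: N_floor = 25.9×10 + 53.7×10 = 796 N.

N_floor ≈ 796 N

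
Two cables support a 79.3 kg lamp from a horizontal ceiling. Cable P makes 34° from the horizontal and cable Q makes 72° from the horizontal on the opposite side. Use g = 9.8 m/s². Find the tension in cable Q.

Weight W = 79.3 × 9.8 = 777.1 N acts straight down.
Horizontal: T_P cos 34° = T_Q cos 72°  →  T_P = 0.3727 T_Q.
Vertical: T_P sin 34° + T_Q sin 72° = 777.1.
Substituting the horizontal relation into the vertical equation gives 1.159 T_Q = 777.1, so T_Q = 670.2 N.

T_Q ≈ 670 N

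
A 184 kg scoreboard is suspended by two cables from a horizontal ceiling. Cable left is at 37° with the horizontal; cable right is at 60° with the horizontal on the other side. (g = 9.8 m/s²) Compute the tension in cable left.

Weight W = 184 × 9.8 = 1803 N acts straight down.
Horizontal: T_left cos 37° = T_right cos 60°  →  T_right = 1.597 T_left.
Vertical: T_left sin 37° + T_right sin 60° = 1803.
Substituting the horizontal relation into the vertical equation gives 1.985 T_left = 1803, so T_left = 908.4 N.

T_left ≈ 908 N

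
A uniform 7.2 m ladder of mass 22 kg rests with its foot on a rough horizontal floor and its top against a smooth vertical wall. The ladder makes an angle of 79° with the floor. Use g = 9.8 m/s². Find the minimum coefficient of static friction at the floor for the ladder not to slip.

μ_min ≈ 0.0972

ΣF_y = 0: N_floor = 22×9.8 = 215.6 N.
Torques about the foot: N_wall · 7.2 sin 79° = 22×9.8×3.6 cos 79° → N_wall = 20.954 N.
ΣF_x = 0: f_floor = N_wall = 20.954 N.
μ_min = f_floor / N_floor = 20.954 / 215.6 = 0.09719.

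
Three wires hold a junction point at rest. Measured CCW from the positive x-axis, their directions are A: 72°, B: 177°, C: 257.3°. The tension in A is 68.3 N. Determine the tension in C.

T_C ≈ 66.9 N

Resolve: ΣF_x = 68.3 cos 72° + T_B cos 177° + T_C cos 257.3° = 0.
        ΣF_y = 68.3 sin 72° + T_B sin 177° + T_C sin 257.3° = 0.
The known terms sum to (21.11, 64.96) N, so -0.9986 T_B − 0.2198 T_C = -21.11 and 0.0523 T_B − 0.9755 T_C = -64.96.
Solving simultaneously: T_B = 6.400 N, T_C = 66.93 N.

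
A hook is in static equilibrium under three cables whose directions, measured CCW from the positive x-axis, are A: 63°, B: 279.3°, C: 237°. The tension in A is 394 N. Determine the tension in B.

Resolve: ΣF_x = 394 cos 63° + T_B cos 279.3° + T_C cos 237° = 0.
        ΣF_y = 394 sin 63° + T_B sin 279.3° + T_C sin 237° = 0.
The known terms sum to (178.9, 351.1) N, so 0.1616 T_B − 0.5446 T_C = -178.9 and -0.9869 T_B − 0.8387 T_C = -351.1.
Solving simultaneously: T_B = 61.19 N, T_C = 346.6 N.

T_B ≈ 61.2 N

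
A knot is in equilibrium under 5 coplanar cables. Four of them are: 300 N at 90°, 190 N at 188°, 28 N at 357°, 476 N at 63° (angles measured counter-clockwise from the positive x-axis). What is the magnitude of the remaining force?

Sum the known components: ΣF_x = 55.91 N, ΣF_y = 696.2 N.
For equilibrium the remaining force must supply (−ΣF_x, −ΣF_y) = (-55.91, -696.2) N.
Magnitude = √((-55.91)² + (-696.2)²) = 698.5 N; direction = atan2(-696.2, -55.91) = 265.4°.

F ≈ 698 N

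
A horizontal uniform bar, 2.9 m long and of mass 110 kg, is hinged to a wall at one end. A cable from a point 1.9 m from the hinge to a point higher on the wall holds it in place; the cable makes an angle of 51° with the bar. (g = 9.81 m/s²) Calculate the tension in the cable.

Take torques about the hinge: T sin 51° · 1.9 = 110×9.81×1.45 = 1564.7 N·m.
So T = 1564.7 / (0.7771 × 1.9) = 1059.7 N.

T ≈ 1060 N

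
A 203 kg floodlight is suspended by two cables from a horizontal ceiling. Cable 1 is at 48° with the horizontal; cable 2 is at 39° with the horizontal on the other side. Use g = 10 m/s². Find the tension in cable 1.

T_1 ≈ 1580 N

Weight W = 203 × 10 = 2030 N acts straight down.
Horizontal: T_1 cos 48° = T_2 cos 39°  →  T_2 = 0.861 T_1.
Vertical: T_1 sin 48° + T_2 sin 39° = 2030.
Substituting the horizontal relation into the vertical equation gives 1.285 T_1 = 2030, so T_1 = 1580 N.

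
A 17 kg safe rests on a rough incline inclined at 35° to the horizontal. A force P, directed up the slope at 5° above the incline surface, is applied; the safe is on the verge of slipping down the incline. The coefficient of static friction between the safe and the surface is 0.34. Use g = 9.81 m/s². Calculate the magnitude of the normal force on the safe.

On the verge of sliding down the incline, friction equals μN and acts up the slope.
Perpendicular: N + P sin 5° = W cos 35° = 136.6 N.
Along incline: P cos 5° + μN = W sin 35° with W sin 35° = 95.66 N.
Solving the pair for P and N: P = 50.91 N, N = 132.2 N (and f = μN = 44.94 N).

N ≈ 132 N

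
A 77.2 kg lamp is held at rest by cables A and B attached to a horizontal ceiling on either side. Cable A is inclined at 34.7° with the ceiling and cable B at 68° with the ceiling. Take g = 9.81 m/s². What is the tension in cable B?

T_B ≈ 638 N

Weight W = 77.2 × 9.81 = 757.3 N acts straight down.
Horizontal: T_A cos 34.7° = T_B cos 68°  →  T_A = 0.4556 T_B.
Vertical: T_A sin 34.7° + T_B sin 68° = 757.3.
Substituting the horizontal relation into the vertical equation gives 1.187 T_B = 757.3, so T_B = 638.3 N.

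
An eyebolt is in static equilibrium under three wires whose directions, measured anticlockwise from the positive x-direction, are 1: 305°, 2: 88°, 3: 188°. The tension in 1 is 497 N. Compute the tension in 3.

Resolve: ΣF_x = 497 cos 305° + T_2 cos 88° + T_3 cos 188° = 0.
        ΣF_y = 497 sin 305° + T_2 sin 88° + T_3 sin 188° = 0.
The known terms sum to (285.1, -407.1) N, so 0.0349 T_2 − 0.9903 T_3 = -285.1 and 0.9994 T_2 − 0.1392 T_3 = 407.1.
Solving simultaneously: T_2 = 449.7 N, T_3 = 303.7 N.

T_3 ≈ 304 N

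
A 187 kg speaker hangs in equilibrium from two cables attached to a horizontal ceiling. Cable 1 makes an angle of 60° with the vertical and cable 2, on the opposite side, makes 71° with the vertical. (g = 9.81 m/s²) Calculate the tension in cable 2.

Angles from the horizontal: cable 1 is 90° − 60° = 30°, cable 2 is 90° − 71° = 19°.
Weight W = 187 × 9.81 = 1834 N acts straight down.
Horizontal: T_1 cos 30° = T_2 cos 19°  →  T_1 = 1.092 T_2.
Vertical: T_1 sin 30° + T_2 sin 19° = 1834.
Substituting the horizontal relation into the vertical equation gives 0.8715 T_2 = 1834, so T_2 = 2105 N.

T_2 ≈ 2110 N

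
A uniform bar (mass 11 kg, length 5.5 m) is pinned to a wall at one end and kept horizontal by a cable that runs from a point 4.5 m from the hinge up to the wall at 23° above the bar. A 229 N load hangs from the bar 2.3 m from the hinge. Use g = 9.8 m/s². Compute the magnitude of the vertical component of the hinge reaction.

Take torques about the hinge: T sin 23° · 4.5 = 11×9.8×2.75 + 229×2.3 = 823.15 N·m.
So T = 823.15 / (0.3907 × 4.5) = 468.15 N.
ΣF_y = 0: H_y = (11×9.8 + 229) − T sin 23° = 336.8 − 182.92 = 153.88 N.

|H_y| ≈ 154 N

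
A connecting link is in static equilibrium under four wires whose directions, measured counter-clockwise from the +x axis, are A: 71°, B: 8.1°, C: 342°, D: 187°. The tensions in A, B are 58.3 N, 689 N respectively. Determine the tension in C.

Resolve: ΣF_x = 58.3 cos 71° + 689 cos 8.1° + T_C cos 342° + T_D cos 187° = 0.
        ΣF_y = 58.3 sin 71° + 689 sin 8.1° + T_C sin 342° + T_D sin 187° = 0.
The known terms sum to (701.1, 152.2) N, so 0.9511 T_C − 0.9925 T_D = -701.1 and -0.3090 T_C − 0.1219 T_D = -152.2.
Solving simultaneously: T_C = 155.3 N, T_D = 855.2 N.

T_C ≈ 155 N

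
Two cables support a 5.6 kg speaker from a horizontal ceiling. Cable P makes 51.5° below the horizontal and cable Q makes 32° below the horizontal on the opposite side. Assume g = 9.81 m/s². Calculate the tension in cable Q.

T_Q ≈ 34.4 N

Weight W = 5.6 × 9.81 = 54.94 N acts straight down.
Horizontal: T_P cos 51.5° = T_Q cos 32°  →  T_P = 1.362 T_Q.
Vertical: T_P sin 51.5° + T_Q sin 32° = 54.94.
Substituting the horizontal relation into the vertical equation gives 1.596 T_Q = 54.94, so T_Q = 34.42 N.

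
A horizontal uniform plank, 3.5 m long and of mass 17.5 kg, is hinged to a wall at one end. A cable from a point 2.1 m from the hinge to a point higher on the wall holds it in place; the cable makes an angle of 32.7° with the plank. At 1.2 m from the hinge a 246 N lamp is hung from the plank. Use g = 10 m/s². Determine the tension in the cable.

T ≈ 530 N

Take torques about the hinge: T sin 32.7° · 2.1 = 17.5×10×1.75 + 246×1.2 = 601.45 N·m.
So T = 601.45 / (0.5402 × 2.1) = 530.14 N.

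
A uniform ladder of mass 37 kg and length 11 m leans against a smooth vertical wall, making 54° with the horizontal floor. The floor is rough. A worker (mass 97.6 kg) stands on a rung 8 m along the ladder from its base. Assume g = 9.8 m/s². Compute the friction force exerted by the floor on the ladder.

Torques about the foot: N_wall · 11 sin 54° = 37×9.8×5.5 cos 54° + 97.6×9.8×8 cos 54° → N_wall = 637.12 N.
ΣF_x = 0: f_floor = N_wall = 637.12 N.

f ≈ 637 N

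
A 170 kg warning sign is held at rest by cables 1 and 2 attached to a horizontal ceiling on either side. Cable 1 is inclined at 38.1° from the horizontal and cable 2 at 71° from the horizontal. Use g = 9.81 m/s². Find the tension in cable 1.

T_1 ≈ 575 N

Weight W = 170 × 9.81 = 1668 N acts straight down.
Horizontal: T_1 cos 38.1° = T_2 cos 71°  →  T_2 = 2.417 T_1.
Vertical: T_1 sin 38.1° + T_2 sin 71° = 1668.
Substituting the horizontal relation into the vertical equation gives 2.902 T_1 = 1668, so T_1 = 574.6 N.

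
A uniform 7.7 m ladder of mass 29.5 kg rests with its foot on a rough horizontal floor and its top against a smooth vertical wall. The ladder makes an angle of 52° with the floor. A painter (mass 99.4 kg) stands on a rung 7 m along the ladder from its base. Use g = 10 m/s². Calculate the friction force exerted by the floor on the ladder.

Torques about the foot: N_wall · 7.7 sin 52° = 29.5×10×3.85 cos 52° + 99.4×10×7 cos 52° → N_wall = 821.24 N.
ΣF_x = 0: f_floor = N_wall = 821.24 N.

f ≈ 821 N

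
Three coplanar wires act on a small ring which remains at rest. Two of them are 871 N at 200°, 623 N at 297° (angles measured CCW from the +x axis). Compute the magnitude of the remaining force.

F ≈ 1010 N

Sum the known components: ΣF_x = -535.6 N, ΣF_y = -853 N.
For equilibrium the remaining force must supply (−ΣF_x, −ΣF_y) = (535.6, 853) N.
Magnitude = √((535.6)² + (853)²) = 1007 N; direction = atan2(853, 535.6) = 57.9°.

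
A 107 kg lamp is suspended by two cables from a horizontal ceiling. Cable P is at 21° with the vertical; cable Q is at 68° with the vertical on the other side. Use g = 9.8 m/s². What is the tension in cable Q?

Angles from the horizontal: cable P is 90° − 21° = 69°, cable Q is 90° − 68° = 22°.
Weight W = 107 × 9.8 = 1049 N acts straight down.
Horizontal: T_P cos 69° = T_Q cos 22°  →  T_P = 2.587 T_Q.
Vertical: T_P sin 69° + T_Q sin 22° = 1049.
Substituting the horizontal relation into the vertical equation gives 2.79 T_Q = 1049, so T_Q = 375.8 N.

T_Q ≈ 376 N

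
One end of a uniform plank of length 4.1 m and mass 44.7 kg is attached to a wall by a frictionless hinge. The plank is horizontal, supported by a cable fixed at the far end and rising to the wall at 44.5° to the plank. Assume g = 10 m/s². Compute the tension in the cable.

T ≈ 319 N

Take torques about the hinge: T sin 44.5° · 4.1 = 44.7×10×2.05 = 916.35 N·m.
So T = 916.35 / (0.7009 × 4.1) = 318.87 N.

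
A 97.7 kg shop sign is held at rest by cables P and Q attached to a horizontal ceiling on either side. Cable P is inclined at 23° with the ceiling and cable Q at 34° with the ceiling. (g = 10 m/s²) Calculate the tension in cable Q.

T_Q ≈ 1070 N

Weight W = 97.7 × 10 = 977 N acts straight down.
Horizontal: T_P cos 23° = T_Q cos 34°  →  T_P = 0.9006 T_Q.
Vertical: T_P sin 23° + T_Q sin 34° = 977.
Substituting the horizontal relation into the vertical equation gives 0.9111 T_Q = 977, so T_Q = 1072 N.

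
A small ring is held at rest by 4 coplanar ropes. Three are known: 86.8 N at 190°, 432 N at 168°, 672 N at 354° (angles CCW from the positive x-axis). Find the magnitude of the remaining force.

F ≈ 160 N

Sum the known components: ΣF_x = 160.3 N, ΣF_y = 4.502 N.
For equilibrium the remaining force must supply (−ΣF_x, −ΣF_y) = (-160.3, -4.502) N.
Magnitude = √((-160.3)² + (-4.502)²) = 160.3 N; direction = atan2(-4.502, -160.3) = 181.6°.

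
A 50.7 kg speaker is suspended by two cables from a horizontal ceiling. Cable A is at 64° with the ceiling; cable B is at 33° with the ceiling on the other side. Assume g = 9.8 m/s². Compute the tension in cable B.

Weight W = 50.7 × 9.8 = 496.9 N acts straight down.
Horizontal: T_A cos 64° = T_B cos 33°  →  T_A = 1.913 T_B.
Vertical: T_A sin 64° + T_B sin 33° = 496.9.
Substituting the horizontal relation into the vertical equation gives 2.264 T_B = 496.9, so T_B = 219.4 N.

T_B ≈ 219 N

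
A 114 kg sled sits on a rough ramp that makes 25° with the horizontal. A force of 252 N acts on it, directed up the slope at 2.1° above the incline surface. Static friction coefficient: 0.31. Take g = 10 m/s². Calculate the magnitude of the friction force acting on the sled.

f ≈ 230 N

Axes along / perpendicular to the incline. W sin 25° = 481.8 N down-slope; W cos 25° = 1033 N into the surface.
Perpendicular: N = W cos 25° − P sin 2.1° = 1033 − 9.234 = 1024 N.
Along incline: P cos 2.1° + f = W sin 25° (friction acts up-slope) → f = 481.8 − 251.8 = 230 N.
|f| = 230 N ≤ μN = 317.4 N, so the sled is indeed static.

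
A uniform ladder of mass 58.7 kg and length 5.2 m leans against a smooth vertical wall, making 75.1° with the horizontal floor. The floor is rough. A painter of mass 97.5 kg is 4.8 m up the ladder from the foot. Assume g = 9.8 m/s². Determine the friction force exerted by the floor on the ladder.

f ≈ 311 N

Torques about the foot: N_wall · 5.2 sin 75.1° = 58.7×9.8×2.6 cos 75.1° + 97.5×9.8×4.8 cos 75.1° → N_wall = 311.21 N.
ΣF_x = 0: f_floor = N_wall = 311.21 N.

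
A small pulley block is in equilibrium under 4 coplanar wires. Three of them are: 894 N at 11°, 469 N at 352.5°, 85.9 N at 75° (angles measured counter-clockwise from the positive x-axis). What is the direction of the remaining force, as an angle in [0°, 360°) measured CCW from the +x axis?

θ ≈ 188°

Sum the known components: ΣF_x = 1365 N, ΣF_y = 192.3 N.
For equilibrium the remaining force must supply (−ΣF_x, −ΣF_y) = (-1365, -192.3) N.
Magnitude = √((-1365)² + (-192.3)²) = 1378 N; direction = atan2(-192.3, -1365) = 188.0°.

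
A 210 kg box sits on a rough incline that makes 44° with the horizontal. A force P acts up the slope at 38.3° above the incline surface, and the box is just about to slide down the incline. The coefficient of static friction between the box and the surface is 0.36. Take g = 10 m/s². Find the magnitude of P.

On the verge of sliding down the incline, friction equals μN and acts up the slope.
Perpendicular: N + P sin 38.3° = W cos 44° = 1511 N.
Along incline: P cos 38.3° + μN = W sin 44° with W sin 44° = 1459 N.
Solving the pair for P and N: P = 1629 N, N = 501 N (and f = μN = 180.3 N).

P ≈ 1630 N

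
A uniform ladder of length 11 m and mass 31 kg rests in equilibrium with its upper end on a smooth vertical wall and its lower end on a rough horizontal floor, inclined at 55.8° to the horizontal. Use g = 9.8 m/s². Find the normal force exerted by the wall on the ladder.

N_wall ≈ 103 N

Torques about the foot: N_wall · 11 sin 55.8° = 31×9.8×5.5 cos 55.8° → N_wall = 103.23 N.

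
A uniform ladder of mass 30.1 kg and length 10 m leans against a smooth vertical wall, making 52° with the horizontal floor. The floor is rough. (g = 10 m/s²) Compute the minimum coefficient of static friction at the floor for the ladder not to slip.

μ_min ≈ 0.391

ΣF_y = 0: N_floor = 30.1×10 = 301 N.
Torques about the foot: N_wall · 10 sin 52° = 30.1×10×5 cos 52° → N_wall = 117.58 N.
ΣF_x = 0: f_floor = N_wall = 117.58 N.
μ_min = f_floor / N_floor = 117.58 / 301 = 0.3906.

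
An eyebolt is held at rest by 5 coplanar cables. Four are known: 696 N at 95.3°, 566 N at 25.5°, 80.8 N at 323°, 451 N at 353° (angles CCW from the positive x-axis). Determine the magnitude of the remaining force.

Sum the known components: ΣF_x = 958.7 N, ΣF_y = 833.1 N.
For equilibrium the remaining force must supply (−ΣF_x, −ΣF_y) = (-958.7, -833.1) N.
Magnitude = √((-958.7)² + (-833.1)²) = 1270 N; direction = atan2(-833.1, -958.7) = 221.0°.

F ≈ 1270 N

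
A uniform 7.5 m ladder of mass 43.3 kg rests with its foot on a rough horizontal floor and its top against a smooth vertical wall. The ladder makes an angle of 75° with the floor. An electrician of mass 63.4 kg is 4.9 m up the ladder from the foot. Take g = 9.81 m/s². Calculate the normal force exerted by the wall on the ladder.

N_wall ≈ 166 N

Torques about the foot: N_wall · 7.5 sin 75° = 43.3×9.81×3.75 cos 75° + 63.4×9.81×4.9 cos 75° → N_wall = 165.79 N.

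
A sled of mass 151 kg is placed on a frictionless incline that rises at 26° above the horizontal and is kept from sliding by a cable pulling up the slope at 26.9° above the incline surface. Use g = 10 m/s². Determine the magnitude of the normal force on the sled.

N ≈ 1020 N

Take axes along and perpendicular to the incline. Weight components: W sin 26° = 661.9 N down-slope, W cos 26° = 1357 N into the surface.
Along incline: T cos 26.9° = W sin 26° → T = 742.3 N.
Perpendicular: N = W cos 26° − T sin 26.9° = 1021 N.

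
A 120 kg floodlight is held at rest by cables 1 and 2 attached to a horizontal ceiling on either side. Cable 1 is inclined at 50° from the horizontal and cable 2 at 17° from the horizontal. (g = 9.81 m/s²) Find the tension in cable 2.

Weight W = 120 × 9.81 = 1177 N acts straight down.
Horizontal: T_1 cos 50° = T_2 cos 17°  →  T_1 = 1.488 T_2.
Vertical: T_1 sin 50° + T_2 sin 17° = 1177.
Substituting the horizontal relation into the vertical equation gives 1.432 T_2 = 1177, so T_2 = 822 N.

T_2 ≈ 822 N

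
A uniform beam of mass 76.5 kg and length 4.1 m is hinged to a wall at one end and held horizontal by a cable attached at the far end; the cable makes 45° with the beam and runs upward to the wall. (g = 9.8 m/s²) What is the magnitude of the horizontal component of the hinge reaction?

Take torques about the hinge: T sin 45° · 4.1 = 76.5×9.8×2.05 = 1536.9 N·m.
So T = 1536.9 / (0.7071 × 4.1) = 530.12 N.
ΣF_x = 0: H_x = T cos 45° = 374.85 N.

H_x ≈ 375 N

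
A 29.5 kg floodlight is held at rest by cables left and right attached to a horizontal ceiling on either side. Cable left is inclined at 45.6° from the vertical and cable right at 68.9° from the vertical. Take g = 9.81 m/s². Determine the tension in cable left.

T_left ≈ 297 N

Angles from the horizontal: cable left is 90° − 45.6° = 44.4°, cable right is 90° − 68.9° = 21.1°.
Weight W = 29.5 × 9.81 = 289.4 N acts straight down.
Horizontal: T_left cos 44.4° = T_right cos 21.1°  →  T_right = 0.7658 T_left.
Vertical: T_left sin 44.4° + T_right sin 21.1° = 289.4.
Substituting the horizontal relation into the vertical equation gives 0.9754 T_left = 289.4, so T_left = 296.7 N.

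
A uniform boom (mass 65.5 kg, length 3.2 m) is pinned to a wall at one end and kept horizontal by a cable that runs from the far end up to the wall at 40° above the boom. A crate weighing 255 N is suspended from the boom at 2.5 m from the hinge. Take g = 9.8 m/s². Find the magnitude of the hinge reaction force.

|H| ≈ 725 N

Take torques about the hinge: T sin 40° · 3.2 = 65.5×9.8×1.6 + 255×2.5 = 1664.5 N·m.
So T = 1664.5 / (0.6428 × 3.2) = 809.24 N.
ΣF_x = 0: H_x = T cos 40° = 619.91 N.
ΣF_y = 0: H_y = (65.5×9.8 + 255) − T sin 40° = 896.9 − 520.17 = 376.73 N.
|H| = √(H_x² + H_y²) = √((619.91)² + (376.73)²) = 725.41 N.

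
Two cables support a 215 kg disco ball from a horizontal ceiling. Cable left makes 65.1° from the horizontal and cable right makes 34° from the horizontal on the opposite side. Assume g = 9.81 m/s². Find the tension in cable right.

T_right ≈ 899 N

Weight W = 215 × 9.81 = 2109 N acts straight down.
Horizontal: T_left cos 65.1° = T_right cos 34°  →  T_left = 1.969 T_right.
Vertical: T_left sin 65.1° + T_right sin 34° = 2109.
Substituting the horizontal relation into the vertical equation gives 2.345 T_right = 2109, so T_right = 899.3 N.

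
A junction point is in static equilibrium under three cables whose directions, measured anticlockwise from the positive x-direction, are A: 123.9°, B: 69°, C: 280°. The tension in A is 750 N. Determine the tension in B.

Resolve: ΣF_x = 750 cos 123.9° + T_B cos 69° + T_C cos 280° = 0.
        ΣF_y = 750 sin 123.9° + T_B sin 69° + T_C sin 280° = 0.
The known terms sum to (-418.3, 622.5) N, so 0.3584 T_B + 0.1736 T_C = 418.3 and 0.9336 T_B − 0.9848 T_C = -622.5.
Solving simultaneously: T_B = 590 N, T_C = 1191 N.

T_B ≈ 590 N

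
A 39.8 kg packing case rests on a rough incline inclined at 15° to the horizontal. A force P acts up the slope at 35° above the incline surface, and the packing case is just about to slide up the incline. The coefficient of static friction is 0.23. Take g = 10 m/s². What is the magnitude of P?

On the verge of sliding up the incline, friction equals μN and acts down the slope.
Perpendicular: N + P sin 35° = W cos 15° = 384.4 N.
Along incline: P cos 35° = W sin 15° + μN  with W sin 15° = 103 N.
Solving the pair for P and N: P = 201.3 N, N = 269 N (and f = μN = 61.87 N).

P ≈ 201 N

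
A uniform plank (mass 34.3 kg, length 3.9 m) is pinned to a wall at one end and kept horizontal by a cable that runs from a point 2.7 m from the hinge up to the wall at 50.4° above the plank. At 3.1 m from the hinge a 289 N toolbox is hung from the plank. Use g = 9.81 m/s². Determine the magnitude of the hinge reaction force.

|H| ≈ 478 N

Take torques about the hinge: T sin 50.4° · 2.7 = 34.3×9.81×1.95 + 289×3.1 = 1552 N·m.
So T = 1552 / (0.7705 × 2.7) = 746.04 N.
ΣF_x = 0: H_x = T cos 50.4° = 475.54 N.
ΣF_y = 0: H_y = (34.3×9.81 + 289) − T sin 50.4° = 625.48 − 574.83 = 50.653 N.
|H| = √(H_x² + H_y²) = √((475.54)² + (50.653)²) = 478.23 N.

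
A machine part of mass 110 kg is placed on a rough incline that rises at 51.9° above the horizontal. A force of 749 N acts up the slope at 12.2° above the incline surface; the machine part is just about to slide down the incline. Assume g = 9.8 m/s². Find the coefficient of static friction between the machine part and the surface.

On the verge of sliding down the incline, friction is at its maximum μN and acts up the slope.
Perpendicular to incline: N = W cos 51.9° − P sin 12.2° = 665.2 − 158.3 = 506.9 N.
Along incline: P cos 12.2° + μN = W sin 51.9° → μ = (W sin 51.9° − P cos 12.2°) / N = 0.2293.

μ ≈ 0.229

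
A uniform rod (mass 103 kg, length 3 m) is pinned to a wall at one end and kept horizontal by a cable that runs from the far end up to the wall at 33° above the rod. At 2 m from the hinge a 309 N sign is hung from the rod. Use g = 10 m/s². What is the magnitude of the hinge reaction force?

|H| ≈ 1270 N

Take torques about the hinge: T sin 33° · 3 = 103×10×1.5 + 309×2 = 2163 N·m.
So T = 2163 / (0.5446 × 3) = 1323.8 N.
ΣF_x = 0: H_x = T cos 33° = 1110.2 N.
ΣF_y = 0: H_y = (103×10 + 309) − T sin 33° = 1339 − 721 = 618 N.
|H| = √(H_x² + H_y²) = √((1110.2)² + (618)²) = 1270.7 N.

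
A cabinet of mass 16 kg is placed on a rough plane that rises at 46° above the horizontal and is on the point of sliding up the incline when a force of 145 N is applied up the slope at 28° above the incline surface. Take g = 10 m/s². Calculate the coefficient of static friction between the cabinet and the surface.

On the verge of sliding up the incline, friction is at its maximum μN and acts down the slope.
Perpendicular to incline: N = W cos 46° − P sin 28° = 111.1 − 68.07 = 43.07 N.
Along incline: P cos 28° − μN = W sin 46° → μ = −(W sin 46° − P cos 28°) / N = 0.3003.

μ ≈ 0.300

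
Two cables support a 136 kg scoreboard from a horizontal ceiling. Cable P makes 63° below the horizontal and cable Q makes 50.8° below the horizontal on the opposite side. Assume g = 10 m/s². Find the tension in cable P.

Weight W = 136 × 10 = 1360 N acts straight down.
Horizontal: T_P cos 63° = T_Q cos 50.8°  →  T_Q = 0.7183 T_P.
Vertical: T_P sin 63° + T_Q sin 50.8° = 1360.
Substituting the horizontal relation into the vertical equation gives 1.448 T_P = 1360, so T_P = 939.5 N.

T_P ≈ 939 N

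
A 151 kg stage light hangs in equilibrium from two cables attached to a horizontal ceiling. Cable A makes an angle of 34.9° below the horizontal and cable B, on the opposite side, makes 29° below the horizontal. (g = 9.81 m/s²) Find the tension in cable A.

T_A ≈ 1440 N

Weight W = 151 × 9.81 = 1481 N acts straight down.
Horizontal: T_A cos 34.9° = T_B cos 29°  →  T_B = 0.9377 T_A.
Vertical: T_A sin 34.9° + T_B sin 29° = 1481.
Substituting the horizontal relation into the vertical equation gives 1.027 T_A = 1481, so T_A = 1443 N.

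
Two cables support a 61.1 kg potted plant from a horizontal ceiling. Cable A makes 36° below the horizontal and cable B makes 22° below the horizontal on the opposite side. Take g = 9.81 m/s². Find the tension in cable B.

T_B ≈ 572 N

Weight W = 61.1 × 9.81 = 599.4 N acts straight down.
Horizontal: T_A cos 36° = T_B cos 22°  →  T_A = 1.146 T_B.
Vertical: T_A sin 36° + T_B sin 22° = 599.4.
Substituting the horizontal relation into the vertical equation gives 1.048 T_B = 599.4, so T_B = 571.8 N.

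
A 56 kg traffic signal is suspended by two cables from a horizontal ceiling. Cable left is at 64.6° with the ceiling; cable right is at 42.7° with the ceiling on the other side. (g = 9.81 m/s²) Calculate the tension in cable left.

T_left ≈ 423 N

Weight W = 56 × 9.81 = 549.4 N acts straight down.
Horizontal: T_left cos 64.6° = T_right cos 42.7°  →  T_right = 0.5837 T_left.
Vertical: T_left sin 64.6° + T_right sin 42.7° = 549.4.
Substituting the horizontal relation into the vertical equation gives 1.299 T_left = 549.4, so T_left = 422.9 N.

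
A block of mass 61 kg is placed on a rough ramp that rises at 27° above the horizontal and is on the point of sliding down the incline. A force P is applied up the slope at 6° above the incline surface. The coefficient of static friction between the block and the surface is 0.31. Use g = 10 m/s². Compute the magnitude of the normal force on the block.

N ≈ 532 N

On the verge of sliding down the incline, friction equals μN and acts up the slope.
Perpendicular: N + P sin 6° = W cos 27° = 543.5 N.
Along incline: P cos 6° + μN = W sin 27° with W sin 27° = 276.9 N.
Solving the pair for P and N: P = 112.7 N, N = 531.7 N (and f = μN = 164.8 N).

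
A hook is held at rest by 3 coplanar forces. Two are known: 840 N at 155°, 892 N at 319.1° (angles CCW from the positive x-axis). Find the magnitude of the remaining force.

Sum the known components: ΣF_x = -87.08 N, ΣF_y = -229 N.
For equilibrium the remaining force must supply (−ΣF_x, −ΣF_y) = (87.08, 229) N.
Magnitude = √((87.08)² + (229)²) = 245 N; direction = atan2(229, 87.08) = 69.2°.

F ≈ 245 N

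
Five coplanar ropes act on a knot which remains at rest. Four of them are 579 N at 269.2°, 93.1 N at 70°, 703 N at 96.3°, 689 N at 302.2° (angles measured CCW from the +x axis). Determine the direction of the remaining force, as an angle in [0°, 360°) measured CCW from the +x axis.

θ ≈ 130°

Sum the known components: ΣF_x = 313.8 N, ΣF_y = -375.7 N.
For equilibrium the remaining force must supply (−ΣF_x, −ΣF_y) = (-313.8, 375.7) N.
Magnitude = √((-313.8)² + (375.7)²) = 489.5 N; direction = atan2(375.7, -313.8) = 129.9°.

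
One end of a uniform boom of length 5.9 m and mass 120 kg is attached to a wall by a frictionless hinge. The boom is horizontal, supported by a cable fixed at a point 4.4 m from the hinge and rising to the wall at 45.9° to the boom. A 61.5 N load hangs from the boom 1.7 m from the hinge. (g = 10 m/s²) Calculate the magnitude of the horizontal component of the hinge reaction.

H_x ≈ 803 N

Take torques about the hinge: T sin 45.9° · 4.4 = 120×10×2.95 + 61.5×1.7 = 3644.6 N·m.
So T = 3644.6 / (0.7181 × 4.4) = 1153.4 N.
ΣF_x = 0: H_x = T cos 45.9° = 802.69 N.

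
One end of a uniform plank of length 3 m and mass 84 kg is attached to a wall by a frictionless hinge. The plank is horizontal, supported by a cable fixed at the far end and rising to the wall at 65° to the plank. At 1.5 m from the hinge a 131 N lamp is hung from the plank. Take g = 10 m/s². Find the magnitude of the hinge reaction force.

Take torques about the hinge: T sin 65° · 3 = 84×10×1.5 + 131×1.5 = 1456.5 N·m.
So T = 1456.5 / (0.9063 × 3) = 535.69 N.
ΣF_x = 0: H_x = T cos 65° = 226.39 N.
ΣF_y = 0: H_y = (84×10 + 131) − T sin 65° = 971 − 485.5 = 485.5 N.
|H| = √(H_x² + H_y²) = √((226.39)² + (485.5)²) = 535.69 N.

|H| ≈ 536 N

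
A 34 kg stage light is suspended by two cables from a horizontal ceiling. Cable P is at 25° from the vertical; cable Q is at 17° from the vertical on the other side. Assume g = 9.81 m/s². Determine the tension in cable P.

T_P ≈ 146 N

Angles from the horizontal: cable P is 90° − 25° = 65°, cable Q is 90° − 17° = 73°.
Weight W = 34 × 9.81 = 333.5 N acts straight down.
Horizontal: T_P cos 65° = T_Q cos 73°  →  T_Q = 1.445 T_P.
Vertical: T_P sin 65° + T_Q sin 73° = 333.5.
Substituting the horizontal relation into the vertical equation gives 2.289 T_P = 333.5, so T_P = 145.7 N.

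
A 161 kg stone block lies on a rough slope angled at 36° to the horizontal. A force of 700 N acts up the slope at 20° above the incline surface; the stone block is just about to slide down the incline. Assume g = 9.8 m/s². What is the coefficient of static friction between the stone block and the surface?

μ ≈ 0.260

On the verge of sliding down the incline, friction is at its maximum μN and acts up the slope.
Perpendicular to incline: N = W cos 36° − P sin 20° = 1276 − 239.4 = 1037 N.
Along incline: P cos 20° + μN = W sin 36° → μ = (W sin 36° − P cos 20°) / N = 0.26.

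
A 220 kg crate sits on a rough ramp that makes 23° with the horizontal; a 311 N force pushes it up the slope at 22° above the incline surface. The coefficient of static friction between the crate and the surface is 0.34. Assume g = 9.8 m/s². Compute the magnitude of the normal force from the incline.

N ≈ 1870 N

Axes along / perpendicular to the incline. W sin 23° = 842.4 N down-slope; W cos 23° = 1985 N into the surface.
Perpendicular: N = W cos 23° − P sin 22° = 1985 − 116.5 = 1868 N.
Along incline: P cos 22° + f = W sin 23° (friction acts up-slope) → f = 842.4 − 288.4 = 554.1 N.
|f| = 554.1 N ≤ μN = 635.2 N, so the crate is indeed static.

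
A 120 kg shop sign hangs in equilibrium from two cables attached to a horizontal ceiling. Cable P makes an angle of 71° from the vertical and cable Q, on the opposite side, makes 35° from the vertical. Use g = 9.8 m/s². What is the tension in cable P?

Angles from the horizontal: cable P is 90° − 71° = 19°, cable Q is 90° − 35° = 55°.
Weight W = 120 × 9.8 = 1176 N acts straight down.
Horizontal: T_P cos 19° = T_Q cos 55°  →  T_Q = 1.648 T_P.
Vertical: T_P sin 19° + T_Q sin 55° = 1176.
Substituting the horizontal relation into the vertical equation gives 1.676 T_P = 1176, so T_P = 701.7 N.

T_P ≈ 702 N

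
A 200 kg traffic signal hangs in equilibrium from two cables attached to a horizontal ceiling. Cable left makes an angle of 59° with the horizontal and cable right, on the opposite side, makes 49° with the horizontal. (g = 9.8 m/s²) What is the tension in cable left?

T_left ≈ 1350 N

Weight W = 200 × 9.8 = 1960 N acts straight down.
Horizontal: T_left cos 59° = T_right cos 49°  →  T_right = 0.785 T_left.
Vertical: T_left sin 59° + T_right sin 49° = 1960.
Substituting the horizontal relation into the vertical equation gives 1.45 T_left = 1960, so T_left = 1352 N.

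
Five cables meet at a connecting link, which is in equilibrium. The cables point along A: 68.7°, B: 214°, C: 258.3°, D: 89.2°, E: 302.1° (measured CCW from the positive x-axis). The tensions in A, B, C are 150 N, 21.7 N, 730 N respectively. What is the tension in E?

T_E ≈ 190 N

Resolve: ΣF_x = 150 cos 68.7° + 21.7 cos 214° + 730 cos 258.3° + T_D cos 89.2° + T_E cos 302.1° = 0.
        ΣF_y = 150 sin 68.7° + 21.7 sin 214° + 730 sin 258.3° + T_D sin 89.2° + T_E sin 302.1° = 0.
The known terms sum to (-111.5, -587.2) N, so 0.0140 T_D + 0.5314 T_E = 111.5 and 0.9999 T_D − 0.8471 T_E = 587.2.
Solving simultaneously: T_D = 748.4 N, T_E = 190.2 N.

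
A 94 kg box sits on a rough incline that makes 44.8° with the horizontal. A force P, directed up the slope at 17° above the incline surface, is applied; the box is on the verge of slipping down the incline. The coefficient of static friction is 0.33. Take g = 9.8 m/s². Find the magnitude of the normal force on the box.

On the verge of sliding down the incline, friction equals μN and acts up the slope.
Perpendicular: N + P sin 17° = W cos 44.8° = 653.7 N.
Along incline: P cos 17° + μN = W sin 44.8° with W sin 44.8° = 649.1 N.
Solving the pair for P and N: P = 504.1 N, N = 506.3 N (and f = μN = 167.1 N).

N ≈ 506 N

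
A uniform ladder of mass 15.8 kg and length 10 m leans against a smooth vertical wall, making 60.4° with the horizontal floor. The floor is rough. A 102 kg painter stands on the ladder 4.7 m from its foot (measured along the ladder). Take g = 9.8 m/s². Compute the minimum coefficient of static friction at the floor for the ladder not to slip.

μ_min ≈ 0.269

ΣF_y = 0: N_floor = 15.8×9.8 + 102×9.8 = 1154.4 N.
Torques about the foot: N_wall · 10 sin 60.4° = 15.8×9.8×5 cos 60.4° + 102×9.8×4.7 cos 60.4° → N_wall = 310.87 N.
ΣF_x = 0: f_floor = N_wall = 310.87 N.
μ_min = f_floor / N_floor = 310.87 / 1154.4 = 0.2693.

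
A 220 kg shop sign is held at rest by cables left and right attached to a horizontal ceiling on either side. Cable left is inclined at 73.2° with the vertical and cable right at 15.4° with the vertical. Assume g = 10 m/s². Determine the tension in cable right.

Angles from the horizontal: cable left is 90° − 73.2° = 16.8°, cable right is 90° − 15.4° = 74.6°.
Weight W = 220 × 10 = 2200 N acts straight down.
Horizontal: T_left cos 16.8° = T_right cos 74.6°  →  T_left = 0.2774 T_right.
Vertical: T_left sin 16.8° + T_right sin 74.6° = 2200.
Substituting the horizontal relation into the vertical equation gives 1.044 T_right = 2200, so T_right = 2107 N.

T_right ≈ 2110 N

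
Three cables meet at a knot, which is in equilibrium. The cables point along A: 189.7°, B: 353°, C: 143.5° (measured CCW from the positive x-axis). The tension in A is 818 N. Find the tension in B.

T_B ≈ 1200 N

Resolve: ΣF_x = 818 cos 189.7° + T_B cos 353° + T_C cos 143.5° = 0.
        ΣF_y = 818 sin 189.7° + T_B sin 353° + T_C sin 143.5° = 0.
The known terms sum to (-806.3, -137.8) N, so 0.9925 T_B − 0.8039 T_C = 806.3 and -0.1219 T_B + 0.5948 T_C = 137.8.
Solving simultaneously: T_B = 1199 N, T_C = 477.4 N.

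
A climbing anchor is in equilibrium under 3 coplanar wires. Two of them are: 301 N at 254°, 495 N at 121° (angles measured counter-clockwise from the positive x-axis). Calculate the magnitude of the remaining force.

Sum the known components: ΣF_x = -337.9 N, ΣF_y = 135 N.
For equilibrium the remaining force must supply (−ΣF_x, −ΣF_y) = (337.9, -135) N.
Magnitude = √((337.9)² + (-135)²) = 363.9 N; direction = atan2(-135, 337.9) = 338.2°.

F ≈ 364 N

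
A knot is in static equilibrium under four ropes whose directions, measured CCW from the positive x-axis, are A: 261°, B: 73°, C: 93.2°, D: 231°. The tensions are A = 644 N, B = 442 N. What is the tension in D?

Resolve: ΣF_x = 644 cos 261° + 442 cos 73° + T_C cos 93.2° + T_D cos 231° = 0.
        ΣF_y = 644 sin 261° + 442 sin 73° + T_C sin 93.2° + T_D sin 231° = 0.
The known terms sum to (28.48, -213.4) N, so -0.0558 T_C − 0.6293 T_D = -28.48 and 0.9984 T_C − 0.7771 T_D = 213.4.
Solving simultaneously: T_C = 232.9 N, T_D = 24.61 N.

T_D ≈ 24.6 N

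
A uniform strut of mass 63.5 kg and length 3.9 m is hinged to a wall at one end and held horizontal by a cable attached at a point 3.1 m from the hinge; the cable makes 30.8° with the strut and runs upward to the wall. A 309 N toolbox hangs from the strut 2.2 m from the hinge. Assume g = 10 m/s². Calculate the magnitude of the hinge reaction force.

Take torques about the hinge: T sin 30.8° · 3.1 = 63.5×10×1.95 + 309×2.2 = 1918.1 N·m.
So T = 1918.1 / (0.5120 × 3.1) = 1208.3 N.
ΣF_x = 0: H_x = T cos 30.8° = 1037.9 N.
ΣF_y = 0: H_y = (63.5×10 + 309) − T sin 30.8° = 944 − 618.73 = 325.27 N.
|H| = √(H_x² + H_y²) = √((1037.9)² + (325.27)²) = 1087.7 N.

|H| ≈ 1090 N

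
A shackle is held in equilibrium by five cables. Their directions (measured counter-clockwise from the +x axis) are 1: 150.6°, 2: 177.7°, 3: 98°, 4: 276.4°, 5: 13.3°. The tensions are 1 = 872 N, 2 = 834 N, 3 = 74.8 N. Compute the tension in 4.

Resolve: ΣF_x = 872 cos 150.6° + 834 cos 177.7° + 74.8 cos 98° + T_4 cos 276.4° + T_5 cos 13.3° = 0.
        ΣF_y = 872 sin 150.6° + 834 sin 177.7° + 74.8 sin 98° + T_4 sin 276.4° + T_5 sin 13.3° = 0.
The known terms sum to (-1603, 535.6) N, so 0.1115 T_4 + 0.9732 T_5 = 1603 and -0.9938 T_4 + 0.2300 T_5 = -535.6.
Solving simultaneously: T_4 = 896.6 N, T_5 = 1545 N.

T_4 ≈ 897 N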